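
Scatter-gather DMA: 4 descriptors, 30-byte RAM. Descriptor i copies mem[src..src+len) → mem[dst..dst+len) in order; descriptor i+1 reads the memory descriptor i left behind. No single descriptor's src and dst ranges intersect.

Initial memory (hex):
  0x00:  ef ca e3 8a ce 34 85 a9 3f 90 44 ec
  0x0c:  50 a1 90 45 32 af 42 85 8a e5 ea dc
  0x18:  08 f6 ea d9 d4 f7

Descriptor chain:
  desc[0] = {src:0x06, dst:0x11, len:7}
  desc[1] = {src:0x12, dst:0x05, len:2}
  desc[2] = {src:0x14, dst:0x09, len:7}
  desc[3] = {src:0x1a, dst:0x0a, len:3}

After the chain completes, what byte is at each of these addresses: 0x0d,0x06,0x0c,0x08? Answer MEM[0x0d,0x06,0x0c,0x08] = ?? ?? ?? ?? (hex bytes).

D0: mem[0x11..0x17] <- [85 a9 3f 90 44 ec 50]
D1: mem[0x05..0x06] <- [a9 3f]
D2: mem[0x09..0x0f] <- [90 44 ec 50 08 f6 ea]
D3: mem[0x0a..0x0c] <- [ea d9 d4]
query mem[0x0d]=0x08, mem[0x06]=0x3f, mem[0x0c]=0xd4, mem[0x08]=0x3f

MEM[0x0d,0x06,0x0c,0x08] = 08 3f d4 3f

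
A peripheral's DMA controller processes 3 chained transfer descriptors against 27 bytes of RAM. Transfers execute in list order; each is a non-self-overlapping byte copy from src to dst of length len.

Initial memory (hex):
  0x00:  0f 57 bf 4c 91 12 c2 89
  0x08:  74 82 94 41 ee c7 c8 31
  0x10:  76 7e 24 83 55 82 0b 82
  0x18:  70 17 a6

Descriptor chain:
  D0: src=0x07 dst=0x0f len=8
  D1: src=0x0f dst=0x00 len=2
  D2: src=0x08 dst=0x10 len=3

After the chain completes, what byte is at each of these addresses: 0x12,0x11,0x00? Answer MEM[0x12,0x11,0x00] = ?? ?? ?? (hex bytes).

D0: mem[0x0f..0x16] <- [89 74 82 94 41 ee c7 c8]
D1: mem[0x00..0x01] <- [89 74]
D2: mem[0x10..0x12] <- [74 82 94]
query mem[0x12]=0x94, mem[0x11]=0x82, mem[0x00]=0x89

MEM[0x12,0x11,0x00] = 94 82 89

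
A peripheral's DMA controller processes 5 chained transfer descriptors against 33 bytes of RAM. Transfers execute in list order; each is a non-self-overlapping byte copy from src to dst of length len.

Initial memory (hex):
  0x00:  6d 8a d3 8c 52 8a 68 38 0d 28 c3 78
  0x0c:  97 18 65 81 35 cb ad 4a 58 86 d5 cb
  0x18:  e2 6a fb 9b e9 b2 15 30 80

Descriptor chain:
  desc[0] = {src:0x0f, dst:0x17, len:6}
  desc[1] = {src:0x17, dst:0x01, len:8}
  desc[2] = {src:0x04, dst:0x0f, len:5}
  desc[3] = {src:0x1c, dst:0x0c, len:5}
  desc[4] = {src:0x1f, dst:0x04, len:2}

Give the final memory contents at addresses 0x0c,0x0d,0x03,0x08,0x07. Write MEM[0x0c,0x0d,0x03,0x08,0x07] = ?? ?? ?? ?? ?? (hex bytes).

MEM[0x0c,0x0d,0x03,0x08,0x07] = 58 b2 cb 15 b2

  after D0: wrote 6B at 0x17 = 8135cbad4a58
  after D1: wrote 8B at 0x01 = 8135cbad4a58b215
  after D2: wrote 5B at 0x0f = ad4a58b215
  after D3: wrote 5B at 0x0c = 58b2153080
  after D4: wrote 2B at 0x04 = 3080
query mem[0x0c]=0x58, mem[0x0d]=0xb2, mem[0x03]=0xcb, mem[0x08]=0x15, mem[0x07]=0xb2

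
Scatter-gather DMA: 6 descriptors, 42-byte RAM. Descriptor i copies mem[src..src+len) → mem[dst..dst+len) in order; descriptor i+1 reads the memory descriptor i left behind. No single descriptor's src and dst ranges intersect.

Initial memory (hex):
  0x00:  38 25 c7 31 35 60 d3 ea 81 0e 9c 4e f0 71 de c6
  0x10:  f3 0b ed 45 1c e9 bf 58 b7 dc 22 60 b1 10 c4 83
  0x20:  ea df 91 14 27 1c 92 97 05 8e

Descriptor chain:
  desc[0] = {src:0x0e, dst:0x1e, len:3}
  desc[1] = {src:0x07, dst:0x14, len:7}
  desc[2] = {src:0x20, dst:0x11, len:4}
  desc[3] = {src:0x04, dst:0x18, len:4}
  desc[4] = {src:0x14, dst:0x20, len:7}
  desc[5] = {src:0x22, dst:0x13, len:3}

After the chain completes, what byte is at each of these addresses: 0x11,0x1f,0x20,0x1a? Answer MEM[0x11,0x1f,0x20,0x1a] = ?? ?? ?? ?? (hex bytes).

MEM[0x11,0x1f,0x20,0x1a] = f3 c6 14 d3

#0 dst[0x1e+3] := {0xde,0xc6,0xf3}
#1 dst[0x14+7] := {0xea,0x81,0x0e,0x9c,0x4e,0xf0,0x71}
#2 dst[0x11+4] := {0xf3,0xdf,0x91,0x14}
#3 dst[0x18+4] := {0x35,0x60,0xd3,0xea}
#4 dst[0x20+7] := {0x14,0x81,0x0e,0x9c,0x35,0x60,0xd3}
#5 dst[0x13+3] := {0x0e,0x9c,0x35}
query mem[0x11]=0xf3, mem[0x1f]=0xc6, mem[0x20]=0x14, mem[0x1a]=0xd3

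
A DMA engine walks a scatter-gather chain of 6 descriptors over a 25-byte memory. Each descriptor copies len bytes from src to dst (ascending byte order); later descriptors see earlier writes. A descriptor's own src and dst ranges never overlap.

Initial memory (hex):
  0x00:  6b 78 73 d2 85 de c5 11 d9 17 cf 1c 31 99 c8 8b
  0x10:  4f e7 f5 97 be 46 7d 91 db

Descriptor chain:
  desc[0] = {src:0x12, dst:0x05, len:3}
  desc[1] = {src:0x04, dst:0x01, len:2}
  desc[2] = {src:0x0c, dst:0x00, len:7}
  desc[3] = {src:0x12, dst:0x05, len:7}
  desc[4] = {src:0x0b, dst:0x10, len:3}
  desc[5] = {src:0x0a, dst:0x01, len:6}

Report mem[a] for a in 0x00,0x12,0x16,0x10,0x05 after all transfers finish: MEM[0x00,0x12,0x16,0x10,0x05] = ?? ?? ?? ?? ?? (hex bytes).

MEM[0x00,0x12,0x16,0x10,0x05] = 31 99 7d db c8

  after D0: wrote 3B at 0x05 = f597be
  after D1: wrote 2B at 0x01 = 85f5
  after D2: wrote 7B at 0x00 = 3199c88b4fe7f5
  after D3: wrote 7B at 0x05 = f597be467d91db
  after D4: wrote 3B at 0x10 = db3199
  after D5: wrote 6B at 0x01 = 91db3199c88b
query mem[0x00]=0x31, mem[0x12]=0x99, mem[0x16]=0x7d, mem[0x10]=0xdb, mem[0x05]=0xc8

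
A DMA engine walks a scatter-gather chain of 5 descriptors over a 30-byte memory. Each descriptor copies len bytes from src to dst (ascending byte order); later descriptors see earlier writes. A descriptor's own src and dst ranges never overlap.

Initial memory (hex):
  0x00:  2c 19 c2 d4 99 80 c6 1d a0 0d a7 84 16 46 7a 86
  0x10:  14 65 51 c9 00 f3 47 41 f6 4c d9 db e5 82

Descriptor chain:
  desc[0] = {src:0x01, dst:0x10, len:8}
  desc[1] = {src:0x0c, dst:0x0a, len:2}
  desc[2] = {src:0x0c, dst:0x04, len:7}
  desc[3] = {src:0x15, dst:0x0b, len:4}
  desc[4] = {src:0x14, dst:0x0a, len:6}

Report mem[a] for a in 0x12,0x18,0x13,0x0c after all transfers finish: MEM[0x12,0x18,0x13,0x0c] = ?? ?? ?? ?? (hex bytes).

MEM[0x12,0x18,0x13,0x0c] = d4 f6 99 1d

[0] 0x01->0x10 len=8 : 19 c2 d4 99 80 c6 1d a0
[1] 0x0c->0x0a len=2 : 16 46
[2] 0x0c->0x04 len=7 : 16 46 7a 86 19 c2 d4
[3] 0x15->0x0b len=4 : c6 1d a0 f6
[4] 0x14->0x0a len=6 : 80 c6 1d a0 f6 4c
query mem[0x12]=0xd4, mem[0x18]=0xf6, mem[0x13]=0x99, mem[0x0c]=0x1d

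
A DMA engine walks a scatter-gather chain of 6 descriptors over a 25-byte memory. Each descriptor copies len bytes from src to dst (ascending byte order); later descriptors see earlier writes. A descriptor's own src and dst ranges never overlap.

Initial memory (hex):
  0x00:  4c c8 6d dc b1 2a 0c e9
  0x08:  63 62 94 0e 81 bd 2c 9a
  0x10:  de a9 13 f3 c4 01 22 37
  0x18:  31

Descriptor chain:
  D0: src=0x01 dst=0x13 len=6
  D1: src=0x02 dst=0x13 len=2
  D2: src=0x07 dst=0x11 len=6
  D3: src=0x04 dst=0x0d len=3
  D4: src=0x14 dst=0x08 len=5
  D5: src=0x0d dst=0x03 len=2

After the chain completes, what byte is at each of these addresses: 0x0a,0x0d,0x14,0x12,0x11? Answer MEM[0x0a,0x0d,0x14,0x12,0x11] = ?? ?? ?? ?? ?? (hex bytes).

  after D0: wrote 6B at 0x13 = c86ddcb12a0c
  after D1: wrote 2B at 0x13 = 6ddc
  after D2: wrote 6B at 0x11 = e96362940e81
  after D3: wrote 3B at 0x0d = b12a0c
  after D4: wrote 5B at 0x08 = 940e812a0c
  after D5: wrote 2B at 0x03 = b12a
query mem[0x0a]=0x81, mem[0x0d]=0xb1, mem[0x14]=0x94, mem[0x12]=0x63, mem[0x11]=0xe9

MEM[0x0a,0x0d,0x14,0x12,0x11] = 81 b1 94 63 e9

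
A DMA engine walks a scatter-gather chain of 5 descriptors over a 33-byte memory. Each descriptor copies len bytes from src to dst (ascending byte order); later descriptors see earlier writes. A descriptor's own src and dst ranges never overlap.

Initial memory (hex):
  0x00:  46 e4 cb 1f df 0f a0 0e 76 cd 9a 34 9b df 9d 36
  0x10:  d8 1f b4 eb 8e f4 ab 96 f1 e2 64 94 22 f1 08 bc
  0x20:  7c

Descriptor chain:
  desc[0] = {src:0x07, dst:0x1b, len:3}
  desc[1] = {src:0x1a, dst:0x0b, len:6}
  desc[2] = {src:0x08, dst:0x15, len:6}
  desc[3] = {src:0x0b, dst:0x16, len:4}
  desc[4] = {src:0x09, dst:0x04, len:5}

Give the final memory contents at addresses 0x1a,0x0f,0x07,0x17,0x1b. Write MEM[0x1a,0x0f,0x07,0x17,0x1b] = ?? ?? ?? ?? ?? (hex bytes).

  after D0: wrote 3B at 0x1b = 0e76cd
  after D1: wrote 6B at 0x0b = 640e76cd08bc
  after D2: wrote 6B at 0x15 = 76cd9a640e76
  after D3: wrote 4B at 0x16 = 640e76cd
  after D4: wrote 5B at 0x04 = cd9a640e76
query mem[0x1a]=0x76, mem[0x0f]=0x08, mem[0x07]=0x0e, mem[0x17]=0x0e, mem[0x1b]=0x0e

MEM[0x1a,0x0f,0x07,0x17,0x1b] = 76 08 0e 0e 0e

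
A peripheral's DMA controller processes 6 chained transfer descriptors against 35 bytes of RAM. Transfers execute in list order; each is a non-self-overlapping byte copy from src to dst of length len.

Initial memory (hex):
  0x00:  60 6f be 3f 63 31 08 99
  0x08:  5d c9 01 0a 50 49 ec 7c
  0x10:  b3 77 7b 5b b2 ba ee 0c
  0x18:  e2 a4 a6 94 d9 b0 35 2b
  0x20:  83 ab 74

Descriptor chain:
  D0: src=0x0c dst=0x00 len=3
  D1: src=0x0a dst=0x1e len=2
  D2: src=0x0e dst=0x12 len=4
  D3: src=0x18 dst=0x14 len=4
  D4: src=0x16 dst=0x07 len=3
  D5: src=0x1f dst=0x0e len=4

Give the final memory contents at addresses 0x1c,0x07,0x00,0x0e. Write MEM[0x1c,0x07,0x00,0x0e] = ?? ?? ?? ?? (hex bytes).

MEM[0x1c,0x07,0x00,0x0e] = d9 a6 50 0a

D0: mem[0x00..0x02] <- [50 49 ec]
D1: mem[0x1e..0x1f] <- [01 0a]
D2: mem[0x12..0x15] <- [ec 7c b3 77]
D3: mem[0x14..0x17] <- [e2 a4 a6 94]
D4: mem[0x07..0x09] <- [a6 94 e2]
D5: mem[0x0e..0x11] <- [0a 83 ab 74]
query mem[0x1c]=0xd9, mem[0x07]=0xa6, mem[0x00]=0x50, mem[0x0e]=0x0a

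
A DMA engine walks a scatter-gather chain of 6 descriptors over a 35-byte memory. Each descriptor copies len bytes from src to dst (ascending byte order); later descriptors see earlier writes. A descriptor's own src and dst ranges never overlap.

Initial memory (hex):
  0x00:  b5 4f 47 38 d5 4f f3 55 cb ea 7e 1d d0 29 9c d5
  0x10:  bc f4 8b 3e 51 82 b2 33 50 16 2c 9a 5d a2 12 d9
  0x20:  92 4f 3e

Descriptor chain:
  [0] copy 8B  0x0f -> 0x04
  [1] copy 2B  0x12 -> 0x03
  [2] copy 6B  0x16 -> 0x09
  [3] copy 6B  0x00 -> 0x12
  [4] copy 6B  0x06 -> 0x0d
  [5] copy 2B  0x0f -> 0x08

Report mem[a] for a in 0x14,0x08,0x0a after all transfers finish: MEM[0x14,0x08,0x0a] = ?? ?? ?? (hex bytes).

MEM[0x14,0x08,0x0a] = 47 3e 33

  after D0: wrote 8B at 0x04 = d5bcf48b3e5182b2
  after D1: wrote 2B at 0x03 = 8b3e
  after D2: wrote 6B at 0x09 = b23350162c9a
  after D3: wrote 6B at 0x12 = b54f478b3ebc
  after D4: wrote 6B at 0x0d = f48b3eb23350
  after D5: wrote 2B at 0x08 = 3eb2
query mem[0x14]=0x47, mem[0x08]=0x3e, mem[0x0a]=0x33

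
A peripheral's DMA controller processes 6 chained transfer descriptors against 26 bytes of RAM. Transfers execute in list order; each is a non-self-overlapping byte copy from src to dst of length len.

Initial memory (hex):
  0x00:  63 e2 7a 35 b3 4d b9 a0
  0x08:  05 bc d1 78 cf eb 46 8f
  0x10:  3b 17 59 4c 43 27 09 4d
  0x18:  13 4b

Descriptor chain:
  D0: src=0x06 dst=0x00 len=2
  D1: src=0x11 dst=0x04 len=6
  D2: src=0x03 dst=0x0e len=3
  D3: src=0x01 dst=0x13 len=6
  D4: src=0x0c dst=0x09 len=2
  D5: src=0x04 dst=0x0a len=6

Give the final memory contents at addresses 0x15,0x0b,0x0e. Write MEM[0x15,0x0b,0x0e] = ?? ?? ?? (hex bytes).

MEM[0x15,0x0b,0x0e] = 35 59 27

[0] 0x06->0x00 len=2 : b9 a0
[1] 0x11->0x04 len=6 : 17 59 4c 43 27 09
[2] 0x03->0x0e len=3 : 35 17 59
[3] 0x01->0x13 len=6 : a0 7a 35 17 59 4c
[4] 0x0c->0x09 len=2 : cf eb
[5] 0x04->0x0a len=6 : 17 59 4c 43 27 cf
query mem[0x15]=0x35, mem[0x0b]=0x59, mem[0x0e]=0x27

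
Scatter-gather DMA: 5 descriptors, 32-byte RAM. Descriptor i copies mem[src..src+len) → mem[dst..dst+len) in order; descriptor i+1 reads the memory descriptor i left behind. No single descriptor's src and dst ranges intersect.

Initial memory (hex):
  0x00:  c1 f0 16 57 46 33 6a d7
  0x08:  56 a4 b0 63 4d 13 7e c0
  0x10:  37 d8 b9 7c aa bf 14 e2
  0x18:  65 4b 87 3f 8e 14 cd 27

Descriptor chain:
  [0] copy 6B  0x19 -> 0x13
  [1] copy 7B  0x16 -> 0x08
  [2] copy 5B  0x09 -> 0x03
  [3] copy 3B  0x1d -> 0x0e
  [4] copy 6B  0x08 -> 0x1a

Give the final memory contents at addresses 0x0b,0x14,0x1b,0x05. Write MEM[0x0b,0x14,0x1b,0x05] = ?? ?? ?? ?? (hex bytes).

MEM[0x0b,0x14,0x1b,0x05] = 4b 87 14 4b

D0: mem[0x13..0x18] <- [4b 87 3f 8e 14 cd]
D1: mem[0x08..0x0e] <- [8e 14 cd 4b 87 3f 8e]
D2: mem[0x03..0x07] <- [14 cd 4b 87 3f]
D3: mem[0x0e..0x10] <- [14 cd 27]
D4: mem[0x1a..0x1f] <- [8e 14 cd 4b 87 3f]
query mem[0x0b]=0x4b, mem[0x14]=0x87, mem[0x1b]=0x14, mem[0x05]=0x4b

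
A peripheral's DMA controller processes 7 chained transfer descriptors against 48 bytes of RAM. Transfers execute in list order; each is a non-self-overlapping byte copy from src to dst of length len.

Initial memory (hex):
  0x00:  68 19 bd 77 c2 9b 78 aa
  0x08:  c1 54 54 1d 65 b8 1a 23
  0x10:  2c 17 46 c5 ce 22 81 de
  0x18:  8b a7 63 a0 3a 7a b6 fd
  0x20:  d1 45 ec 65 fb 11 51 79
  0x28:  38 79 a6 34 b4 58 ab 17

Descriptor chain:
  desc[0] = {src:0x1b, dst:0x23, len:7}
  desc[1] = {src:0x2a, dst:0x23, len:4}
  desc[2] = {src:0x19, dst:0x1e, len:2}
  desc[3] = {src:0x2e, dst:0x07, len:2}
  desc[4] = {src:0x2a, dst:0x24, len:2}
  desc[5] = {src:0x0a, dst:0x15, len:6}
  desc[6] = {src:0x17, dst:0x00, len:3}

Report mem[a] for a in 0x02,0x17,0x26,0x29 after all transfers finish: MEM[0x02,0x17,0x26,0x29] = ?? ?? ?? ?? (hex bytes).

MEM[0x02,0x17,0x26,0x29] = 1a 65 58 45

D0: mem[0x23..0x29] <- [a0 3a 7a b6 fd d1 45]
D1: mem[0x23..0x26] <- [a6 34 b4 58]
D2: mem[0x1e..0x1f] <- [a7 63]
D3: mem[0x07..0x08] <- [ab 17]
D4: mem[0x24..0x25] <- [a6 34]
D5: mem[0x15..0x1a] <- [54 1d 65 b8 1a 23]
D6: mem[0x00..0x02] <- [65 b8 1a]
query mem[0x02]=0x1a, mem[0x17]=0x65, mem[0x26]=0x58, mem[0x29]=0x45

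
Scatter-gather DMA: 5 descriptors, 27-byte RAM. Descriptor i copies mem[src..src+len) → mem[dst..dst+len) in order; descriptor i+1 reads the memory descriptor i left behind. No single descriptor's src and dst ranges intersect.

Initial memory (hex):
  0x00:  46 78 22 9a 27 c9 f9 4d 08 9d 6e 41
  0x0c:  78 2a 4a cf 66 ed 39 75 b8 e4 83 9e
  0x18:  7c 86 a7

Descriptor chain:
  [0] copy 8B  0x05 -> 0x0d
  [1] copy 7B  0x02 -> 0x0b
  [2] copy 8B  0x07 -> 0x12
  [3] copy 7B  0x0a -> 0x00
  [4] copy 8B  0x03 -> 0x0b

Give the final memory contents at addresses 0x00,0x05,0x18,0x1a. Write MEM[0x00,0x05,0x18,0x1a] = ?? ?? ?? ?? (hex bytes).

MEM[0x00,0x05,0x18,0x1a] = 6e f9 27 a7

#0 dst[0x0d+8] := {0xc9,0xf9,0x4d,0x08,0x9d,0x6e,0x41,0x78}
#1 dst[0x0b+7] := {0x22,0x9a,0x27,0xc9,0xf9,0x4d,0x08}
#2 dst[0x12+8] := {0x4d,0x08,0x9d,0x6e,0x22,0x9a,0x27,0xc9}
#3 dst[0x00+7] := {0x6e,0x22,0x9a,0x27,0xc9,0xf9,0x4d}
#4 dst[0x0b+8] := {0x27,0xc9,0xf9,0x4d,0x4d,0x08,0x9d,0x6e}
query mem[0x00]=0x6e, mem[0x05]=0xf9, mem[0x18]=0x27, mem[0x1a]=0xa7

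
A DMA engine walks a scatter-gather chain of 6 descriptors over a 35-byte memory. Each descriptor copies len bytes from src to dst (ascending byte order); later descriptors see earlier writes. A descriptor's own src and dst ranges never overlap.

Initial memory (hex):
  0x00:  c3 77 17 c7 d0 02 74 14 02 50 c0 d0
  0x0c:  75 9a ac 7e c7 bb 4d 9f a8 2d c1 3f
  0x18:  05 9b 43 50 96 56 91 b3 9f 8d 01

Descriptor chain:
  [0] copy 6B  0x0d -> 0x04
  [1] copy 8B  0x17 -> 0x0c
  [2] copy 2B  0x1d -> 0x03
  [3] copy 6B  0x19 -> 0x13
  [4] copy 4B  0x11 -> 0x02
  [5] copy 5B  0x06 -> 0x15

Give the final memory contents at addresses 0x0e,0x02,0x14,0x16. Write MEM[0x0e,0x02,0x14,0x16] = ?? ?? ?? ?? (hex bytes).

#0 dst[0x04+6] := {0x9a,0xac,0x7e,0xc7,0xbb,0x4d}
#1 dst[0x0c+8] := {0x3f,0x05,0x9b,0x43,0x50,0x96,0x56,0x91}
#2 dst[0x03+2] := {0x56,0x91}
#3 dst[0x13+6] := {0x9b,0x43,0x50,0x96,0x56,0x91}
#4 dst[0x02+4] := {0x96,0x56,0x9b,0x43}
#5 dst[0x15+5] := {0x7e,0xc7,0xbb,0x4d,0xc0}
query mem[0x0e]=0x9b, mem[0x02]=0x96, mem[0x14]=0x43, mem[0x16]=0xc7

MEM[0x0e,0x02,0x14,0x16] = 9b 96 43 c7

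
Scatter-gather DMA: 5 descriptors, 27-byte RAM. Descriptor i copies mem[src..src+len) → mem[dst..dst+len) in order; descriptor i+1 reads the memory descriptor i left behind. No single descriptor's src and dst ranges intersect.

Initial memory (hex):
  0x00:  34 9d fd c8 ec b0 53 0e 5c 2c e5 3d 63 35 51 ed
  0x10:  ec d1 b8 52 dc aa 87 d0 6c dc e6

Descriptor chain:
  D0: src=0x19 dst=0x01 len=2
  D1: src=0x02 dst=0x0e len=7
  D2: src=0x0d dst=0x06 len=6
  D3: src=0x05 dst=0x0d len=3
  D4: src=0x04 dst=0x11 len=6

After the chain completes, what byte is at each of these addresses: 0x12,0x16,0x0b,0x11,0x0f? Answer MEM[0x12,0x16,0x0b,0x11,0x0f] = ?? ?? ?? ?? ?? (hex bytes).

  after D0: wrote 2B at 0x01 = dce6
  after D1: wrote 7B at 0x0e = e6c8ecb0530e5c
  after D2: wrote 6B at 0x06 = 35e6c8ecb053
  after D3: wrote 3B at 0x0d = b035e6
  after D4: wrote 6B at 0x11 = ecb035e6c8ec
query mem[0x12]=0xb0, mem[0x16]=0xec, mem[0x0b]=0x53, mem[0x11]=0xec, mem[0x0f]=0xe6

MEM[0x12,0x16,0x0b,0x11,0x0f] = b0 ec 53 ec e6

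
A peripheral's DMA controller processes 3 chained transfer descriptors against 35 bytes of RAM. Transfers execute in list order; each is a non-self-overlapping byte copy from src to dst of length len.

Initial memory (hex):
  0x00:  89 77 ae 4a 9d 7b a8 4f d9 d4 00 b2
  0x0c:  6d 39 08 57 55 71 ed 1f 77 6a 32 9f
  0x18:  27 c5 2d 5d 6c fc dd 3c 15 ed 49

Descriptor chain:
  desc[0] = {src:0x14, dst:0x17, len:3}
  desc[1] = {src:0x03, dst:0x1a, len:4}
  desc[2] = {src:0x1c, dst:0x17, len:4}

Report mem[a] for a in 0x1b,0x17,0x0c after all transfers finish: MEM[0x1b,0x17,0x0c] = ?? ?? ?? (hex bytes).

D0: mem[0x17..0x19] <- [77 6a 32]
D1: mem[0x1a..0x1d] <- [4a 9d 7b a8]
D2: mem[0x17..0x1a] <- [7b a8 dd 3c]
query mem[0x1b]=0x9d, mem[0x17]=0x7b, mem[0x0c]=0x6d

MEM[0x1b,0x17,0x0c] = 9d 7b 6d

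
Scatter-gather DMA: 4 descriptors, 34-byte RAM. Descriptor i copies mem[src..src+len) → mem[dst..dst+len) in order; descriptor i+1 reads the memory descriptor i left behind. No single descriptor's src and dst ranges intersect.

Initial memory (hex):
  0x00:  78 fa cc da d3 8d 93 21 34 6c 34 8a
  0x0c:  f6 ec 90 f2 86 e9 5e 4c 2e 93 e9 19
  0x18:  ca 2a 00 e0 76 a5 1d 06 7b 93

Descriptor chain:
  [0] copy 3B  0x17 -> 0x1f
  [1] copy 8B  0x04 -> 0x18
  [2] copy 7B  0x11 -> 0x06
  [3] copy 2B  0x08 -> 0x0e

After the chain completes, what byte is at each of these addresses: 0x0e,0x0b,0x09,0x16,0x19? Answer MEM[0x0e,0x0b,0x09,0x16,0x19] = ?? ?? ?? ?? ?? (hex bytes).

MEM[0x0e,0x0b,0x09,0x16,0x19] = 4c e9 2e e9 8d

D0: mem[0x1f..0x21] <- [19 ca 2a]
D1: mem[0x18..0x1f] <- [d3 8d 93 21 34 6c 34 8a]
D2: mem[0x06..0x0c] <- [e9 5e 4c 2e 93 e9 19]
D3: mem[0x0e..0x0f] <- [4c 2e]
query mem[0x0e]=0x4c, mem[0x0b]=0xe9, mem[0x09]=0x2e, mem[0x16]=0xe9, mem[0x19]=0x8d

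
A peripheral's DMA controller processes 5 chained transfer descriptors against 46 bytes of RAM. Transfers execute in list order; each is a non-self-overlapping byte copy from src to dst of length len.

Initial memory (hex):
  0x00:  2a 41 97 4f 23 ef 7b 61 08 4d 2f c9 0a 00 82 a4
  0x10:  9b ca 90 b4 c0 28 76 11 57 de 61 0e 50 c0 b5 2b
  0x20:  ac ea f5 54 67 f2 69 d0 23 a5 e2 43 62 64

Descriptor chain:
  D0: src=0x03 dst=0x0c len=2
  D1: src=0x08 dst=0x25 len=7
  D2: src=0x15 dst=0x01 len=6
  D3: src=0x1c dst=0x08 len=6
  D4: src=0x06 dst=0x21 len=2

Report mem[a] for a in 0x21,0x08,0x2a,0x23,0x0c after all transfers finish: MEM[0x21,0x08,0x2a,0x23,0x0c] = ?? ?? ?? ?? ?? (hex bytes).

[0] 0x03->0x0c len=2 : 4f 23
[1] 0x08->0x25 len=7 : 08 4d 2f c9 4f 23 82
[2] 0x15->0x01 len=6 : 28 76 11 57 de 61
[3] 0x1c->0x08 len=6 : 50 c0 b5 2b ac ea
[4] 0x06->0x21 len=2 : 61 61
query mem[0x21]=0x61, mem[0x08]=0x50, mem[0x2a]=0x23, mem[0x23]=0x54, mem[0x0c]=0xac

MEM[0x21,0x08,0x2a,0x23,0x0c] = 61 50 23 54 ac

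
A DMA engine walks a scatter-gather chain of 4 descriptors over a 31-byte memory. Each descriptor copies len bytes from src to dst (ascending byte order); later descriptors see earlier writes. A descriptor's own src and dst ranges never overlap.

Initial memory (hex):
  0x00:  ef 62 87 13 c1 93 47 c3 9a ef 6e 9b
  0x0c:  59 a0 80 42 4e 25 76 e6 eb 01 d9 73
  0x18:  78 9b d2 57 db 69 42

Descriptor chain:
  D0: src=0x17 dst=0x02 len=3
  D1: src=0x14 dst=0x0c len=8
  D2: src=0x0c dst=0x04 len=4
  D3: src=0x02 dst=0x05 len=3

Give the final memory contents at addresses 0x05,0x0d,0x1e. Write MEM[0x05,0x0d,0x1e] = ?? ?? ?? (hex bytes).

D0: mem[0x02..0x04] <- [73 78 9b]
D1: mem[0x0c..0x13] <- [eb 01 d9 73 78 9b d2 57]
D2: mem[0x04..0x07] <- [eb 01 d9 73]
D3: mem[0x05..0x07] <- [73 78 eb]
query mem[0x05]=0x73, mem[0x0d]=0x01, mem[0x1e]=0x42

MEM[0x05,0x0d,0x1e] = 73 01 42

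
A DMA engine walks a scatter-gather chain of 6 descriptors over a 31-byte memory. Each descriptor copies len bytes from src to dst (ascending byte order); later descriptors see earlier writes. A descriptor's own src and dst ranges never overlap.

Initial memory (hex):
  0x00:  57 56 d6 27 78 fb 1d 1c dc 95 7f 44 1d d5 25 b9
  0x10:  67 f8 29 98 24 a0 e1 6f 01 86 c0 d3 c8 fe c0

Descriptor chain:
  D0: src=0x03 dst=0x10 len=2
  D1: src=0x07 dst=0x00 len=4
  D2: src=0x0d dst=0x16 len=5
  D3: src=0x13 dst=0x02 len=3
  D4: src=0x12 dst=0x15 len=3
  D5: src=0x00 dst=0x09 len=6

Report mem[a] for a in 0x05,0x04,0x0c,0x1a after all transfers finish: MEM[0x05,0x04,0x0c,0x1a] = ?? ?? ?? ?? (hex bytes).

[0] 0x03->0x10 len=2 : 27 78
[1] 0x07->0x00 len=4 : 1c dc 95 7f
[2] 0x0d->0x16 len=5 : d5 25 b9 27 78
[3] 0x13->0x02 len=3 : 98 24 a0
[4] 0x12->0x15 len=3 : 29 98 24
[5] 0x00->0x09 len=6 : 1c dc 98 24 a0 fb
query mem[0x05]=0xfb, mem[0x04]=0xa0, mem[0x0c]=0x24, mem[0x1a]=0x78

MEM[0x05,0x04,0x0c,0x1a] = fb a0 24 78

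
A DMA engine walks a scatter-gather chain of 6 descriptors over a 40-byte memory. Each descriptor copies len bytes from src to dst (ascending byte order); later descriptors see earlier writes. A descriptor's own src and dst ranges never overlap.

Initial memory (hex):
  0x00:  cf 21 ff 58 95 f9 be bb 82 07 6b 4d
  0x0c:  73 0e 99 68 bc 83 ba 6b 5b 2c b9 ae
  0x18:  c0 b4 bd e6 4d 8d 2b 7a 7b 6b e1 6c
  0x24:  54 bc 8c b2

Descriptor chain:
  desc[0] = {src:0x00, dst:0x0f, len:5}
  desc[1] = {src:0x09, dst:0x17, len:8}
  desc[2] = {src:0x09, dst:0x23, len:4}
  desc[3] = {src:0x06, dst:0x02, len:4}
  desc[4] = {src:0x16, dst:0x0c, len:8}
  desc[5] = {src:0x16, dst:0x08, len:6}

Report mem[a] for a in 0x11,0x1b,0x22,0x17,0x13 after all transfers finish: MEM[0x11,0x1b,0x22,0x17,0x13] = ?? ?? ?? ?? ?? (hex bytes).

MEM[0x11,0x1b,0x22,0x17,0x13] = 0e 0e e1 07 cf

D0: mem[0x0f..0x13] <- [cf 21 ff 58 95]
D1: mem[0x17..0x1e] <- [07 6b 4d 73 0e 99 cf 21]
D2: mem[0x23..0x26] <- [07 6b 4d 73]
D3: mem[0x02..0x05] <- [be bb 82 07]
D4: mem[0x0c..0x13] <- [b9 07 6b 4d 73 0e 99 cf]
D5: mem[0x08..0x0d] <- [b9 07 6b 4d 73 0e]
query mem[0x11]=0x0e, mem[0x1b]=0x0e, mem[0x22]=0xe1, mem[0x17]=0x07, mem[0x13]=0xcf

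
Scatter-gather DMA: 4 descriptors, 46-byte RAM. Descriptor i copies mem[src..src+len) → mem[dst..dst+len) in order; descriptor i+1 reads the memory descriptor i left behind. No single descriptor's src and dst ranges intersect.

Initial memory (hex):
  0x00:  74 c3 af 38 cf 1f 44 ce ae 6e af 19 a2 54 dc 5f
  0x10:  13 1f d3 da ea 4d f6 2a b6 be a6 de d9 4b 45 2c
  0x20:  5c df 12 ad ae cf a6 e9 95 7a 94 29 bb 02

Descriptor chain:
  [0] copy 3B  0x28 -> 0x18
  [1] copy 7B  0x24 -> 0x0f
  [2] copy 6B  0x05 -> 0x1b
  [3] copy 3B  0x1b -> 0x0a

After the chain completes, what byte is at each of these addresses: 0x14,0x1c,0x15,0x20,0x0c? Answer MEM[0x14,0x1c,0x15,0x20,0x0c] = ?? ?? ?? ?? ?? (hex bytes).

D0: mem[0x18..0x1a] <- [95 7a 94]
D1: mem[0x0f..0x15] <- [ae cf a6 e9 95 7a 94]
D2: mem[0x1b..0x20] <- [1f 44 ce ae 6e af]
D3: mem[0x0a..0x0c] <- [1f 44 ce]
query mem[0x14]=0x7a, mem[0x1c]=0x44, mem[0x15]=0x94, mem[0x20]=0xaf, mem[0x0c]=0xce

MEM[0x14,0x1c,0x15,0x20,0x0c] = 7a 44 94 af ce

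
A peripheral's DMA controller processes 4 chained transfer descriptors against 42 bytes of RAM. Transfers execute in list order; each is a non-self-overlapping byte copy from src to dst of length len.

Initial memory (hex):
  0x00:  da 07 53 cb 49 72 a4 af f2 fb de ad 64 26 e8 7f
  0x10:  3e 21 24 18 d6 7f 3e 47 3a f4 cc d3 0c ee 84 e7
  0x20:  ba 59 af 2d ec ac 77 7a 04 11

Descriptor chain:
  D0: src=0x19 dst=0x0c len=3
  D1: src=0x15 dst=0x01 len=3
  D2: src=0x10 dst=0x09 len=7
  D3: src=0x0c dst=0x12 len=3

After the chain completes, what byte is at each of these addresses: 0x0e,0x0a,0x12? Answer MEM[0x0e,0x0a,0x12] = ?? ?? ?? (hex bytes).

MEM[0x0e,0x0a,0x12] = 7f 21 18

D0: mem[0x0c..0x0e] <- [f4 cc d3]
D1: mem[0x01..0x03] <- [7f 3e 47]
D2: mem[0x09..0x0f] <- [3e 21 24 18 d6 7f 3e]
D3: mem[0x12..0x14] <- [18 d6 7f]
query mem[0x0e]=0x7f, mem[0x0a]=0x21, mem[0x12]=0x18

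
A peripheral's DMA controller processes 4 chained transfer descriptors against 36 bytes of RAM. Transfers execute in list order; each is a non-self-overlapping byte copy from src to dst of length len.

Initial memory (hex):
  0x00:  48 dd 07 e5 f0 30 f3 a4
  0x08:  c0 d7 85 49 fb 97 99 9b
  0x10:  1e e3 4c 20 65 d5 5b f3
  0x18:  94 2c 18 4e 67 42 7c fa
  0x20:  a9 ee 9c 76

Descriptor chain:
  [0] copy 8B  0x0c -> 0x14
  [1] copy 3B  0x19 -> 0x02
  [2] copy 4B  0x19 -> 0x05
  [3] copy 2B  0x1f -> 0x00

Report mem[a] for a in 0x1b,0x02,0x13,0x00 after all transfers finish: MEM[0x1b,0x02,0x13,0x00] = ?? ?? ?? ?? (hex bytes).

MEM[0x1b,0x02,0x13,0x00] = 20 e3 20 fa

D0: mem[0x14..0x1b] <- [fb 97 99 9b 1e e3 4c 20]
D1: mem[0x02..0x04] <- [e3 4c 20]
D2: mem[0x05..0x08] <- [e3 4c 20 67]
D3: mem[0x00..0x01] <- [fa a9]
query mem[0x1b]=0x20, mem[0x02]=0xe3, mem[0x13]=0x20, mem[0x00]=0xfa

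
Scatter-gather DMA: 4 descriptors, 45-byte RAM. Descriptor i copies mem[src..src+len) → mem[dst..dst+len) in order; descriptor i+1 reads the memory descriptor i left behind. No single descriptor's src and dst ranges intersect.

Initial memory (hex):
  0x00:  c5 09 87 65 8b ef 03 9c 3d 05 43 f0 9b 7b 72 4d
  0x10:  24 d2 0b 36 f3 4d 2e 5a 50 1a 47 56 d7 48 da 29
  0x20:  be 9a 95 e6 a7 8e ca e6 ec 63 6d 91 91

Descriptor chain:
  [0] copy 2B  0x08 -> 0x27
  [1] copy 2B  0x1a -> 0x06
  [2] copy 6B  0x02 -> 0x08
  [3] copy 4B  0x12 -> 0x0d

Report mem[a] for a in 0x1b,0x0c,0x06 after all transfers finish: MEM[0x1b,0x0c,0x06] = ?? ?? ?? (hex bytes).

#0 dst[0x27+2] := {0x3d,0x05}
#1 dst[0x06+2] := {0x47,0x56}
#2 dst[0x08+6] := {0x87,0x65,0x8b,0xef,0x47,0x56}
#3 dst[0x0d+4] := {0x0b,0x36,0xf3,0x4d}
query mem[0x1b]=0x56, mem[0x0c]=0x47, mem[0x06]=0x47

MEM[0x1b,0x0c,0x06] = 56 47 47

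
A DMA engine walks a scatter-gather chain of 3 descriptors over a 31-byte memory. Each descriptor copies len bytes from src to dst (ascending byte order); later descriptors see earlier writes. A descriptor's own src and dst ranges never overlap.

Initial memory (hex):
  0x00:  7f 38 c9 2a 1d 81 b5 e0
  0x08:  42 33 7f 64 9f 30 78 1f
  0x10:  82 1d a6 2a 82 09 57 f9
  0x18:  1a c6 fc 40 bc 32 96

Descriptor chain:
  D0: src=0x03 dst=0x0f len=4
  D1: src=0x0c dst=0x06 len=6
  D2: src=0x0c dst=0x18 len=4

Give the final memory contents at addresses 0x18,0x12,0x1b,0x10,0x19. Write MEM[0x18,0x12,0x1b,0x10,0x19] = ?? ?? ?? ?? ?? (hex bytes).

#0 dst[0x0f+4] := {0x2a,0x1d,0x81,0xb5}
#1 dst[0x06+6] := {0x9f,0x30,0x78,0x2a,0x1d,0x81}
#2 dst[0x18+4] := {0x9f,0x30,0x78,0x2a}
query mem[0x18]=0x9f, mem[0x12]=0xb5, mem[0x1b]=0x2a, mem[0x10]=0x1d, mem[0x19]=0x30

MEM[0x18,0x12,0x1b,0x10,0x19] = 9f b5 2a 1d 30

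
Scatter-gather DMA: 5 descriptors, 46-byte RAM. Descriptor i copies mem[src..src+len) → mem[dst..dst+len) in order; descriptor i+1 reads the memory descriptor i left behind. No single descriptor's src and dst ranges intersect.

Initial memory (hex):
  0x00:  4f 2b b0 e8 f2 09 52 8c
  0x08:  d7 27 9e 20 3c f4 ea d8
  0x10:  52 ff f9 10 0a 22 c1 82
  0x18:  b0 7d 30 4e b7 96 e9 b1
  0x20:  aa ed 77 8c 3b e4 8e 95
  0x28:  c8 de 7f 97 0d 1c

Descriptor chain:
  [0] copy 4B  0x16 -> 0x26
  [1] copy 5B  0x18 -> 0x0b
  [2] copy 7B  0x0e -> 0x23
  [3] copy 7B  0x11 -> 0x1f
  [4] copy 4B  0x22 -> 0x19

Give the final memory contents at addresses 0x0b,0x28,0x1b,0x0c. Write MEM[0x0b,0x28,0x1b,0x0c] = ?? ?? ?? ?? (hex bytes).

D0: mem[0x26..0x29] <- [c1 82 b0 7d]
D1: mem[0x0b..0x0f] <- [b0 7d 30 4e b7]
D2: mem[0x23..0x29] <- [4e b7 52 ff f9 10 0a]
D3: mem[0x1f..0x25] <- [ff f9 10 0a 22 c1 82]
D4: mem[0x19..0x1c] <- [0a 22 c1 82]
query mem[0x0b]=0xb0, mem[0x28]=0x10, mem[0x1b]=0xc1, mem[0x0c]=0x7d

MEM[0x0b,0x28,0x1b,0x0c] = b0 10 c1 7d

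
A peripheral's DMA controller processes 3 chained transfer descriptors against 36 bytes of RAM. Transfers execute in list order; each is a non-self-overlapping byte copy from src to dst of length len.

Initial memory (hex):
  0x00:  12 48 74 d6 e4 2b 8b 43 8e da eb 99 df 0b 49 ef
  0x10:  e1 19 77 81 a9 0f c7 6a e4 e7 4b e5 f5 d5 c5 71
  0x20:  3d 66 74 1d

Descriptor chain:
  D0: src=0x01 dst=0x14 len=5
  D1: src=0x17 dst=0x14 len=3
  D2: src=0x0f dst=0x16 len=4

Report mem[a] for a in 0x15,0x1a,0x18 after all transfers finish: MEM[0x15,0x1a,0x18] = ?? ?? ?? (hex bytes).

MEM[0x15,0x1a,0x18] = 2b 4b 19

#0 dst[0x14+5] := {0x48,0x74,0xd6,0xe4,0x2b}
#1 dst[0x14+3] := {0xe4,0x2b,0xe7}
#2 dst[0x16+4] := {0xef,0xe1,0x19,0x77}
query mem[0x15]=0x2b, mem[0x1a]=0x4b, mem[0x18]=0x19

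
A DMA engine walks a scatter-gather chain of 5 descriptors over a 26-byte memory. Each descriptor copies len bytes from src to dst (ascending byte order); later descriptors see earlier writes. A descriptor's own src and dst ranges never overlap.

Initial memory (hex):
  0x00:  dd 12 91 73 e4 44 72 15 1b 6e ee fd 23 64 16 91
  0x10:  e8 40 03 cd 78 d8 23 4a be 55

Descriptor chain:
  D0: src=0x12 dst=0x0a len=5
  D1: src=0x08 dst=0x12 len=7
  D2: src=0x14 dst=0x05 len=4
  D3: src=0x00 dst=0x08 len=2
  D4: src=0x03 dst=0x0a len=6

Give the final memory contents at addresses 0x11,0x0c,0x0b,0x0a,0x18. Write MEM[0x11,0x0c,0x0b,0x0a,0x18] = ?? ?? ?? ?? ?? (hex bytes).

MEM[0x11,0x0c,0x0b,0x0a,0x18] = 40 03 e4 73 23

D0: mem[0x0a..0x0e] <- [03 cd 78 d8 23]
D1: mem[0x12..0x18] <- [1b 6e 03 cd 78 d8 23]
D2: mem[0x05..0x08] <- [03 cd 78 d8]
D3: mem[0x08..0x09] <- [dd 12]
D4: mem[0x0a..0x0f] <- [73 e4 03 cd 78 dd]
query mem[0x11]=0x40, mem[0x0c]=0x03, mem[0x0b]=0xe4, mem[0x0a]=0x73, mem[0x18]=0x23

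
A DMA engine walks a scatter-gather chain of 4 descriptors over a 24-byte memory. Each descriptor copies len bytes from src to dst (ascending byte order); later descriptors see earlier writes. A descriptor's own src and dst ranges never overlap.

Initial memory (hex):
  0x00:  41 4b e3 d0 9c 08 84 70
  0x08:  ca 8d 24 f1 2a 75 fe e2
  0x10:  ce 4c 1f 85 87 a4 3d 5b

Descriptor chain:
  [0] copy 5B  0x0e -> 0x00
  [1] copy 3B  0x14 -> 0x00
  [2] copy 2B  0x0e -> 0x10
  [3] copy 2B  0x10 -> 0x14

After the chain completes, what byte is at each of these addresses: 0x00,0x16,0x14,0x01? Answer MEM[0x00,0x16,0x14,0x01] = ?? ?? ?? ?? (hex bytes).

  after D0: wrote 5B at 0x00 = fee2ce4c1f
  after D1: wrote 3B at 0x00 = 87a43d
  after D2: wrote 2B at 0x10 = fee2
  after D3: wrote 2B at 0x14 = fee2
query mem[0x00]=0x87, mem[0x16]=0x3d, mem[0x14]=0xfe, mem[0x01]=0xa4

MEM[0x00,0x16,0x14,0x01] = 87 3d fe a4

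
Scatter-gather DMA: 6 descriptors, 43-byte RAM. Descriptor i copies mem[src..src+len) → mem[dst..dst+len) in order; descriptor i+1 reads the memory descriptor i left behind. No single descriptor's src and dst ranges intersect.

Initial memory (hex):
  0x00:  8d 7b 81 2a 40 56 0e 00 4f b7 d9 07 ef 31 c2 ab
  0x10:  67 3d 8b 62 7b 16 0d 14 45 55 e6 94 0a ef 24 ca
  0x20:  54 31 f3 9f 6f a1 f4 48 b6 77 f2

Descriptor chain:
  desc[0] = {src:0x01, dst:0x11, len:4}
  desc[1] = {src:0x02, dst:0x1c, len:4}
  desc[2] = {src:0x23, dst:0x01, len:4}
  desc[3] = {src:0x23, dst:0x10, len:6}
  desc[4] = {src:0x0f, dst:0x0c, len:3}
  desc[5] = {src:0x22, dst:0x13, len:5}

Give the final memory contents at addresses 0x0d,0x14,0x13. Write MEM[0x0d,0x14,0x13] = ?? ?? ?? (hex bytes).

MEM[0x0d,0x14,0x13] = 9f 9f f3

#0 dst[0x11+4] := {0x7b,0x81,0x2a,0x40}
#1 dst[0x1c+4] := {0x81,0x2a,0x40,0x56}
#2 dst[0x01+4] := {0x9f,0x6f,0xa1,0xf4}
#3 dst[0x10+6] := {0x9f,0x6f,0xa1,0xf4,0x48,0xb6}
#4 dst[0x0c+3] := {0xab,0x9f,0x6f}
#5 dst[0x13+5] := {0xf3,0x9f,0x6f,0xa1,0xf4}
query mem[0x0d]=0x9f, mem[0x14]=0x9f, mem[0x13]=0xf3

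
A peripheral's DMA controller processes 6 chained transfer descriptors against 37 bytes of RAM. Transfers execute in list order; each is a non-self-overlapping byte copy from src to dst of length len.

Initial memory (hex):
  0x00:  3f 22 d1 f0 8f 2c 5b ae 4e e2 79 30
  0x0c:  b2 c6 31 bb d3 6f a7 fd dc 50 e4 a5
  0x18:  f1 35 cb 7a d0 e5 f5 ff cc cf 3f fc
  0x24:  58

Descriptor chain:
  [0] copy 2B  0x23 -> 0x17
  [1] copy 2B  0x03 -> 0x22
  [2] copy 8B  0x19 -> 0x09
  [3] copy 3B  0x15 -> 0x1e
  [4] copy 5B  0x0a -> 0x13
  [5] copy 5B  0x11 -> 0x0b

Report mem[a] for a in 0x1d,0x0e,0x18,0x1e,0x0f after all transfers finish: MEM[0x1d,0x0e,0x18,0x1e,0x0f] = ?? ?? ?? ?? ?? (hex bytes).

MEM[0x1d,0x0e,0x18,0x1e,0x0f] = e5 7a 58 50 d0

  after D0: wrote 2B at 0x17 = fc58
  after D1: wrote 2B at 0x22 = f08f
  after D2: wrote 8B at 0x09 = 35cb7ad0e5f5ffcc
  after D3: wrote 3B at 0x1e = 50e4fc
  after D4: wrote 5B at 0x13 = cb7ad0e5f5
  after D5: wrote 5B at 0x0b = 6fa7cb7ad0
query mem[0x1d]=0xe5, mem[0x0e]=0x7a, mem[0x18]=0x58, mem[0x1e]=0x50, mem[0x0f]=0xd0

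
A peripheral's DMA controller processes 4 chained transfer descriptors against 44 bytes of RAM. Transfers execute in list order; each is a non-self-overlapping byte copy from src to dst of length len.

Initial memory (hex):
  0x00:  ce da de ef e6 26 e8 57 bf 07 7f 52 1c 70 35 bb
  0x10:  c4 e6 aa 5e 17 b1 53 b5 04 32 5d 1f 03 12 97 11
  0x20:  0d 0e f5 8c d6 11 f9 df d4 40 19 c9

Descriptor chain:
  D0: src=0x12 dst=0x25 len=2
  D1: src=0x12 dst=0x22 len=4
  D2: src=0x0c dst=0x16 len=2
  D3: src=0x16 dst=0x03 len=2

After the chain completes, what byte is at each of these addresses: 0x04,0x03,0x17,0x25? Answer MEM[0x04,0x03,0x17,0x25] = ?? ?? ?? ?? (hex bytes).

MEM[0x04,0x03,0x17,0x25] = 70 1c 70 b1

  after D0: wrote 2B at 0x25 = aa5e
  after D1: wrote 4B at 0x22 = aa5e17b1
  after D2: wrote 2B at 0x16 = 1c70
  after D3: wrote 2B at 0x03 = 1c70
query mem[0x04]=0x70, mem[0x03]=0x1c, mem[0x17]=0x70, mem[0x25]=0xb1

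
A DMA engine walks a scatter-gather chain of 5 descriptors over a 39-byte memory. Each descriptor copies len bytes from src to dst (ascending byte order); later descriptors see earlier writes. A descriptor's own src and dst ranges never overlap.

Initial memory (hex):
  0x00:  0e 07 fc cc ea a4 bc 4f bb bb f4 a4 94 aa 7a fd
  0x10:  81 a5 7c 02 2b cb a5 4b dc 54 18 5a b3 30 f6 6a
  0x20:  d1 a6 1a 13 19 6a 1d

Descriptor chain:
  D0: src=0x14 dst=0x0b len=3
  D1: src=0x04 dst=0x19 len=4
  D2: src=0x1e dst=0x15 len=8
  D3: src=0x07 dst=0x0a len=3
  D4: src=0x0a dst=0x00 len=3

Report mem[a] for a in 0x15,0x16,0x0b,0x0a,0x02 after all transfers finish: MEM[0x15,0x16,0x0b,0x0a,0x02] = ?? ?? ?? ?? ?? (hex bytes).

MEM[0x15,0x16,0x0b,0x0a,0x02] = f6 6a bb 4f bb

[0] 0x14->0x0b len=3 : 2b cb a5
[1] 0x04->0x19 len=4 : ea a4 bc 4f
[2] 0x1e->0x15 len=8 : f6 6a d1 a6 1a 13 19 6a
[3] 0x07->0x0a len=3 : 4f bb bb
[4] 0x0a->0x00 len=3 : 4f bb bb
query mem[0x15]=0xf6, mem[0x16]=0x6a, mem[0x0b]=0xbb, mem[0x0a]=0x4f, mem[0x02]=0xbb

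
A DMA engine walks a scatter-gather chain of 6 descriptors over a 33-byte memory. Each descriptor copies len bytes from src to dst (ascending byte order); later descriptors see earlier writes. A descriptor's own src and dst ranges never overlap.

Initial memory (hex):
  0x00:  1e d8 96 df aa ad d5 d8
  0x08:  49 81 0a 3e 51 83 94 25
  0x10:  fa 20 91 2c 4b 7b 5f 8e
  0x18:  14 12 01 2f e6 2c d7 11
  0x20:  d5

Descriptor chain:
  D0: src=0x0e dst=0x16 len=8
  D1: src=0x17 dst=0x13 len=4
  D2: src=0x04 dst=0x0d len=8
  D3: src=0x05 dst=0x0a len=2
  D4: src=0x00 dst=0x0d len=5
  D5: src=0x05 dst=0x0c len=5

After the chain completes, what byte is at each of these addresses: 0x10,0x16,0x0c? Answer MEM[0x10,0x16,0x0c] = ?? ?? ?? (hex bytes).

  after D0: wrote 8B at 0x16 = 9425fa20912c4b7b
  after D1: wrote 4B at 0x13 = 25fa2091
  after D2: wrote 8B at 0x0d = aaadd5d849810a3e
  after D3: wrote 2B at 0x0a = add5
  after D4: wrote 5B at 0x0d = 1ed896dfaa
  after D5: wrote 5B at 0x0c = add5d84981
query mem[0x10]=0x81, mem[0x16]=0x91, mem[0x0c]=0xad

MEM[0x10,0x16,0x0c] = 81 91 ad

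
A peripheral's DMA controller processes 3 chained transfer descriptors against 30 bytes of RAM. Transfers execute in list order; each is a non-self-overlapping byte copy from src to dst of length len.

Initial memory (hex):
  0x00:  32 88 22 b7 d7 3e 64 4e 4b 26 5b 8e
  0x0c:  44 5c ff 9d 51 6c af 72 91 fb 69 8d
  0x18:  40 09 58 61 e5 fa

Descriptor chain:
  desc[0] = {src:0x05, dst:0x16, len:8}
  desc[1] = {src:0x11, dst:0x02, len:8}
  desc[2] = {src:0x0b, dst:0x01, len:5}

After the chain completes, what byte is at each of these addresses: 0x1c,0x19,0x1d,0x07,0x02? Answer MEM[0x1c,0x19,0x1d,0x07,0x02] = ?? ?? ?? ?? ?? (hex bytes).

MEM[0x1c,0x19,0x1d,0x07,0x02] = 8e 4b 44 3e 44

  after D0: wrote 8B at 0x16 = 3e644e4b265b8e44
  after D1: wrote 8B at 0x02 = 6caf7291fb3e644e
  after D2: wrote 5B at 0x01 = 8e445cff9d
query mem[0x1c]=0x8e, mem[0x19]=0x4b, mem[0x1d]=0x44, mem[0x07]=0x3e, mem[0x02]=0x44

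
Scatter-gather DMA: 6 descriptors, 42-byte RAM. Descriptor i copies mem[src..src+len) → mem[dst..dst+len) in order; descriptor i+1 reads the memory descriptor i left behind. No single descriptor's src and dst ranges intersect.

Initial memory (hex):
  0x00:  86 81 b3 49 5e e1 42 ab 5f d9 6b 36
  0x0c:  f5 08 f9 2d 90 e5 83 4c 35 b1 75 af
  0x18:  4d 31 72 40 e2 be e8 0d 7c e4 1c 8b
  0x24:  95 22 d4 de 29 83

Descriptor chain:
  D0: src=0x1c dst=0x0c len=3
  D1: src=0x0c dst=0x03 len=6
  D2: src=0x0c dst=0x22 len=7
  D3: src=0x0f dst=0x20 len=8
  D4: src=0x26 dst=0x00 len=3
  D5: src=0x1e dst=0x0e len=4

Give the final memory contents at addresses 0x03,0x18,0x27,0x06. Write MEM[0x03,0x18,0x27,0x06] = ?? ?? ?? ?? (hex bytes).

  after D0: wrote 3B at 0x0c = e2bee8
  after D1: wrote 6B at 0x03 = e2bee82d90e5
  after D2: wrote 7B at 0x22 = e2bee82d90e583
  after D3: wrote 8B at 0x20 = 2d90e5834c35b175
  after D4: wrote 3B at 0x00 = b17583
  after D5: wrote 4B at 0x0e = e80d2d90
query mem[0x03]=0xe2, mem[0x18]=0x4d, mem[0x27]=0x75, mem[0x06]=0x2d

MEM[0x03,0x18,0x27,0x06] = e2 4d 75 2d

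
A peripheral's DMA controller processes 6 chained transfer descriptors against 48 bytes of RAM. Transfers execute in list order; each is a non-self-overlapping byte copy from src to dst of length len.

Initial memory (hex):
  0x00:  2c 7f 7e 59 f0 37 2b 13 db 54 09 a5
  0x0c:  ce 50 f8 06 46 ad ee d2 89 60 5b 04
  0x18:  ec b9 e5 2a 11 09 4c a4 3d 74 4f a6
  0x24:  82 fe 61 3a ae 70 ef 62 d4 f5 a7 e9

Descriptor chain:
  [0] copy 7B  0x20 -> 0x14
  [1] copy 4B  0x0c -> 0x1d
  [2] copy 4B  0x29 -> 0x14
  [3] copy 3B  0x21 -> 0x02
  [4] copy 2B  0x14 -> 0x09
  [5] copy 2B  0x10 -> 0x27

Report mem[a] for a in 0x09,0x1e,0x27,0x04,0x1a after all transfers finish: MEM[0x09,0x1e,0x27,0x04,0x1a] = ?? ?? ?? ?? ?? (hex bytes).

  after D0: wrote 7B at 0x14 = 3d744fa682fe61
  after D1: wrote 4B at 0x1d = ce50f806
  after D2: wrote 4B at 0x14 = 70ef62d4
  after D3: wrote 3B at 0x02 = 744fa6
  after D4: wrote 2B at 0x09 = 70ef
  after D5: wrote 2B at 0x27 = 46ad
query mem[0x09]=0x70, mem[0x1e]=0x50, mem[0x27]=0x46, mem[0x04]=0xa6, mem[0x1a]=0x61

MEM[0x09,0x1e,0x27,0x04,0x1a] = 70 50 46 a6 61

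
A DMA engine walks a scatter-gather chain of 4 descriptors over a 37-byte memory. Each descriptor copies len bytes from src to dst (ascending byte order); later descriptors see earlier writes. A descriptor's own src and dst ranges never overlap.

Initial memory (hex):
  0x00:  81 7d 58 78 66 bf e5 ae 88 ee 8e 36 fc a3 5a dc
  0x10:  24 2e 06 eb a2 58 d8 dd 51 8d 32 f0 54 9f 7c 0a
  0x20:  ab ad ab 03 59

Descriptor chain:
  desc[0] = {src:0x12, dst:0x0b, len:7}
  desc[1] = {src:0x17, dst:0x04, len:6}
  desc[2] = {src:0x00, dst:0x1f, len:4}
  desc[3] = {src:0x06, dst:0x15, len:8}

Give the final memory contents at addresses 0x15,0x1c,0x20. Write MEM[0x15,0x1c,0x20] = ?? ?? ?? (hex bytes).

  after D0: wrote 7B at 0x0b = 06eba258d8dd51
  after D1: wrote 6B at 0x04 = dd518d32f054
  after D2: wrote 4B at 0x1f = 817d5878
  after D3: wrote 8B at 0x15 = 8d32f0548e06eba2
query mem[0x15]=0x8d, mem[0x1c]=0xa2, mem[0x20]=0x7d

MEM[0x15,0x1c,0x20] = 8d a2 7d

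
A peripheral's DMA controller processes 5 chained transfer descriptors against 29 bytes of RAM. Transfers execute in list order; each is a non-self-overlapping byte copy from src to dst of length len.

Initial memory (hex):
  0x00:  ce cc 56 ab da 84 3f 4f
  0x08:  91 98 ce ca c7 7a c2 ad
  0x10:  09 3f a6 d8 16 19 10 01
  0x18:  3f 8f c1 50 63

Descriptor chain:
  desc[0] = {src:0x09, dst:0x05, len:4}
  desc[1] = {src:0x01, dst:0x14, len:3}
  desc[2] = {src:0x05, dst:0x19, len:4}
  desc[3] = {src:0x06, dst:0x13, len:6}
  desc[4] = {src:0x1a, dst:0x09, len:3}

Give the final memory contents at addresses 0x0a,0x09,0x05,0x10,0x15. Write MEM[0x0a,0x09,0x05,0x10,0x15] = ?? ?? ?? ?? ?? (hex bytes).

MEM[0x0a,0x09,0x05,0x10,0x15] = ca ce 98 09 c7

#0 dst[0x05+4] := {0x98,0xce,0xca,0xc7}
#1 dst[0x14+3] := {0xcc,0x56,0xab}
#2 dst[0x19+4] := {0x98,0xce,0xca,0xc7}
#3 dst[0x13+6] := {0xce,0xca,0xc7,0x98,0xce,0xca}
#4 dst[0x09+3] := {0xce,0xca,0xc7}
query mem[0x0a]=0xca, mem[0x09]=0xce, mem[0x05]=0x98, mem[0x10]=0x09, mem[0x15]=0xc7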